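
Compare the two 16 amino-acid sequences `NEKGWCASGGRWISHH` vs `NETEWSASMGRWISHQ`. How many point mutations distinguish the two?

The sequences differ at residues 3, 4, 6, 9, 16 (1-based) — 5 in total.

5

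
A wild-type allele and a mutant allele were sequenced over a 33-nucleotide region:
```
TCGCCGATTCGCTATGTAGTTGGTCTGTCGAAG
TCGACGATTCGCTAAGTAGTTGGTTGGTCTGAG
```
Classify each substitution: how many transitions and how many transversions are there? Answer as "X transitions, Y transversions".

Transitions (purine↔purine or pyrimidine↔pyrimidine): 25 C→T, 31 A→G.
Transversions (purine↔pyrimidine): 4 C→A, 15 T→A, 26 T→G, 30 G→T.

2 transitions, 4 transversions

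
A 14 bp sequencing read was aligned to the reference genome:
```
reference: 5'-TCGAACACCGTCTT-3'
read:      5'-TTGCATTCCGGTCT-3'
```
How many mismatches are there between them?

7

The sequences differ at sites 2, 4, 6, 7, 11, 12, 13 (1-based) — 7 in total.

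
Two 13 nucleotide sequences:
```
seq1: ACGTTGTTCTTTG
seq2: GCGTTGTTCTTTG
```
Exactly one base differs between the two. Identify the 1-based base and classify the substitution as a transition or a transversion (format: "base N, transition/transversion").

base 1, transition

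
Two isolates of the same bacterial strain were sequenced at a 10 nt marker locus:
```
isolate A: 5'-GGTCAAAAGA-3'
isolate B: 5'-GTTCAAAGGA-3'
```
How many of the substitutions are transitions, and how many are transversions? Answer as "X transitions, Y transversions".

1 transition, 1 transversion

Mismatches (1-based):
site 2: G→T (purine→pyrimidine, transversion)
site 8: A→G (purine→purine, transition)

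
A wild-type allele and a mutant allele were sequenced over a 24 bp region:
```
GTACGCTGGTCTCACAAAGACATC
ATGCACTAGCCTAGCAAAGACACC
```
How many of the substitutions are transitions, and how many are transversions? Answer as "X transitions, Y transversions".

7 transitions, 1 transversion

Mismatches (1-based):
base 1: G→A (purine→purine, transition)
base 3: A→G (purine→purine, transition)
base 5: G→A (purine→purine, transition)
base 8: G→A (purine→purine, transition)
base 10: T→C (pyrimidine→pyrimidine, transition)
base 13: C→A (pyrimidine→purine, transversion)
base 14: A→G (purine→purine, transition)
base 23: T→C (pyrimidine→pyrimidine, transition)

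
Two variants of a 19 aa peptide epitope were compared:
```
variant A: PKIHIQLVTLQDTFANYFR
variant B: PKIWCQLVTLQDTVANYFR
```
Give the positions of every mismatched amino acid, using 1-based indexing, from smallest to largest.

4, 5, 14

Differences at position 4 (H→W), position 5 (I→C), position 14 (F→V).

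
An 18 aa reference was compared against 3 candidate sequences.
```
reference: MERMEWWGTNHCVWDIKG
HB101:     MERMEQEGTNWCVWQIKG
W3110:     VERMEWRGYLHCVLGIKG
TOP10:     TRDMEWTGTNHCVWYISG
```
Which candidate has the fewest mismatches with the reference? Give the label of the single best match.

HB101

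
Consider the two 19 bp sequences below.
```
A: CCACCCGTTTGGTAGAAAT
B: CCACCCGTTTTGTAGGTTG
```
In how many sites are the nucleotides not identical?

The sequences differ at sites 11, 16, 17, 18, 19 (1-based) — 5 in total.

5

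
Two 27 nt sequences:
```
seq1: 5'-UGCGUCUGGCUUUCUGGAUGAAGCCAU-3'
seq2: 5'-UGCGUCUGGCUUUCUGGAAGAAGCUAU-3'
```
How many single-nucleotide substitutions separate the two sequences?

The sequences differ at sites 19, 25 (1-based) — 2 in total.

2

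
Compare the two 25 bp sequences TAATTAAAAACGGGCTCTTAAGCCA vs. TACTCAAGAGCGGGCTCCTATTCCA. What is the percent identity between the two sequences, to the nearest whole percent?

7 positions differ (3, 5, 8, 10, 18, 21, 22), so 18 of 25 match: 18/25 = 72%.

72%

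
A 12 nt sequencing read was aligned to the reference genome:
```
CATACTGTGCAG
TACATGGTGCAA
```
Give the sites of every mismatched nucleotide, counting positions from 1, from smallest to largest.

Differences at site 1 (C→T), site 3 (T→C), site 5 (C→T), site 6 (T→G), site 12 (G→A).

1, 3, 5, 6, 12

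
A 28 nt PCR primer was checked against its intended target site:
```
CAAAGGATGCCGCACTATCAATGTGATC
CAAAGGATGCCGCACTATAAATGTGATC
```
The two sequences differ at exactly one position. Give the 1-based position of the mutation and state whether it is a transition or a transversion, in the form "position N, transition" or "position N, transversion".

The sequences differ only at position 19: C→A (pyrimidine→purine), a transversion.

position 19, transversion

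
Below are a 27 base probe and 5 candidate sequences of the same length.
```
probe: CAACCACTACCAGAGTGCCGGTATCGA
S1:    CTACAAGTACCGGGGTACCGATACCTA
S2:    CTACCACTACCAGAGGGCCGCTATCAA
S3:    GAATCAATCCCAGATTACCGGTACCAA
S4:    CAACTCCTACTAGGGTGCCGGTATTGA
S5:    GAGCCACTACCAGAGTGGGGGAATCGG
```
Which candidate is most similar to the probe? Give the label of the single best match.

S2

S1 differs at 9 sites; S2 differs at 4 sites; S3 differs at 8 sites; S4 differs at 5 sites; S5 differs at 6 sites. The closest is S2.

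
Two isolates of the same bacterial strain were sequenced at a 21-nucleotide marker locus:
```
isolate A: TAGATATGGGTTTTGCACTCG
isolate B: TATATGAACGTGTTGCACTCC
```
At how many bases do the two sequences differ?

7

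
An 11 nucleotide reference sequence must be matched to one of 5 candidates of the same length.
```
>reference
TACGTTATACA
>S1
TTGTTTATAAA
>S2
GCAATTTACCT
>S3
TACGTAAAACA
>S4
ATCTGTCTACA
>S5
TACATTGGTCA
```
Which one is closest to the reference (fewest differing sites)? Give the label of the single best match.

S3

Hamming distances to reference — S1: 4; S2: 8; S3: 2; S4: 5; S5: 4.
Smallest is S3 with 2 mismatches.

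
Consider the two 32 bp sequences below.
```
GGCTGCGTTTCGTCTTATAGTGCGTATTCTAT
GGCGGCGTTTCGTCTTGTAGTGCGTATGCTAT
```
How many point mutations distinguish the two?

Comparing position by position, 3 sites differ: 4 (T/G), 17 (A/G), 28 (T/G).

3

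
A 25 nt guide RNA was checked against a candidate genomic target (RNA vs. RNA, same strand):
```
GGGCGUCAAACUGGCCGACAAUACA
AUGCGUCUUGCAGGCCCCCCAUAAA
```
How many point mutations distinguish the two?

10

Comparing position by position, 10 sites differ: 1 (G/A), 2 (G/U), 8 (A/U), 9 (A/U), 10 (A/G), 12 (U/A), 17 (G/C), 18 (A/C), 20 (A/C), 24 (C/A).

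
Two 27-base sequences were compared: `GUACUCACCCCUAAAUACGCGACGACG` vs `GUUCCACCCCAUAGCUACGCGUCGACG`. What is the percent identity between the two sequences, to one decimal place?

70.4%

8 positions differ (3, 5, 6, 7, 11, 14, 15, 22), so 19 of 27 match: 19/27 = 70.37%.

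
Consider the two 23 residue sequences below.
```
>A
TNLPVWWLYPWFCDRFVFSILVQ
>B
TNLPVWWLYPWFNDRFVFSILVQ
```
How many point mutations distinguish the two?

The sequences differ at positions 13 (1-based) — 1 in total.

1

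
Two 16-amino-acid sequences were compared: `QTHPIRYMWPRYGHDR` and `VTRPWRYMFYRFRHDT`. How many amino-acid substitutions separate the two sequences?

Comparing position by position, 8 residues differ: 1 (Q/V), 3 (H/R), 5 (I/W), 9 (W/F), 10 (P/Y), 12 (Y/F), 13 (G/R), 16 (R/T).

8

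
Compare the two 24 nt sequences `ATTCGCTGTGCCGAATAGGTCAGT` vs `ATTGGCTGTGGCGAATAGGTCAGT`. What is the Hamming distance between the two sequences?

Mismatches (1-based): position 4: C→G; position 11: C→G.

2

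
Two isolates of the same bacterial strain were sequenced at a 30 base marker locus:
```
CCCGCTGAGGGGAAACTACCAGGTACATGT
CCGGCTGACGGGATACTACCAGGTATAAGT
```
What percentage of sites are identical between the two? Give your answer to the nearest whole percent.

83%

Mismatches at positions 3, 9, 14, 26, 28 (1-based): 5 of 30.
Identical positions: 25/30 = 83.33% → 83%.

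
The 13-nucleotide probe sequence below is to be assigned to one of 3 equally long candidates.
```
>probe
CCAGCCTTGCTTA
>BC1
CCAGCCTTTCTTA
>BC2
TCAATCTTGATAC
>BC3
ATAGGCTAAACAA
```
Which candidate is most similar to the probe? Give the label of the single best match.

BC1

BC1 differs at 1 site; BC2 differs at 6 sites; BC3 differs at 8 sites. The closest is BC1.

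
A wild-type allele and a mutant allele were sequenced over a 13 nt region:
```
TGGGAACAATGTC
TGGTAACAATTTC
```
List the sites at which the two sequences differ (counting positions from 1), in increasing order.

4, 11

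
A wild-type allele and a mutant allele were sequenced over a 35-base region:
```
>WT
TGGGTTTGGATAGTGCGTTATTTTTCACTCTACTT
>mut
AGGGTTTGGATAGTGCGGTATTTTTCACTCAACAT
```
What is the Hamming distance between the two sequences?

Comparing position by position, 4 sites differ: 1 (T/A), 18 (T/G), 31 (T/A), 34 (T/A).

4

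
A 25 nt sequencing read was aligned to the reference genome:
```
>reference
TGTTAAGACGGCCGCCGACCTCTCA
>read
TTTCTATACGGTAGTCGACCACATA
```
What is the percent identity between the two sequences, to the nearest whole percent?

Mismatches at positions 2, 4, 5, 7, 12, 13, 15, 21, 23, 24 (1-based): 10 of 25.
Identical positions: 15/25 = 60% → 60%.

60%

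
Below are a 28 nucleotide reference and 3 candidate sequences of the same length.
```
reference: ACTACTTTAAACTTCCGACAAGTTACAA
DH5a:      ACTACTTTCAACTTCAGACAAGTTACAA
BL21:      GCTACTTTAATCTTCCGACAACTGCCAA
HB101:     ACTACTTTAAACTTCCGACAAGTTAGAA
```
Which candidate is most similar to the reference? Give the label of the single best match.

Hamming distances to reference — DH5a: 2; BL21: 5; HB101: 1.
Smallest is HB101 with 1 mismatch.

HB101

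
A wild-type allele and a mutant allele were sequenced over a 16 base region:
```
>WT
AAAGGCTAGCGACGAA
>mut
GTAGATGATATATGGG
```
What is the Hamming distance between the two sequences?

11

The sequences differ at sites 1, 2, 5, 6, 7, 9, 10, 11, 13, 15, 16 (1-based) — 11 in total.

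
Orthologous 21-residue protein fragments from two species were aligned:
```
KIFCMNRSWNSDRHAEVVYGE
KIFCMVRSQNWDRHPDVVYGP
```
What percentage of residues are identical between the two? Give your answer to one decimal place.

71.4%

6 positions differ (6, 9, 11, 15, 16, 21), so 15 of 21 match: 15/21 = 71.43%.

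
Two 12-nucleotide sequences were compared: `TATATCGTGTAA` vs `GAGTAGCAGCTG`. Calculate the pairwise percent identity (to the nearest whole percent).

10 positions differ (1, 3, 4, 5, 6, 7, 8, 10, 11, 12), so 2 of 12 match: 2/12 = 16.67%.

17%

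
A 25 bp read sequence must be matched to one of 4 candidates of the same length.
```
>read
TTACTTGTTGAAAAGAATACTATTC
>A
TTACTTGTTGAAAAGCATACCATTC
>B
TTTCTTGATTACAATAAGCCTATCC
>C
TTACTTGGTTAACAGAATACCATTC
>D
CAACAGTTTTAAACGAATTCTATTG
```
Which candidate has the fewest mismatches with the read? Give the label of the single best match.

A

Hamming distances to read — A: 2; B: 8; C: 4; D: 9.
Smallest is A with 2 mismatches.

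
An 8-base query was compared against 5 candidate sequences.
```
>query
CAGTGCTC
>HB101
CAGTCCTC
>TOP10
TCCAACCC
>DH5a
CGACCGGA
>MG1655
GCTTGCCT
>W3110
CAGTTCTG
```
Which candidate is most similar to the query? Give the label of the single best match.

Hamming distances to query — HB101: 1; TOP10: 6; DH5a: 7; MG1655: 5; W3110: 2.
Smallest is HB101 with 1 mismatch.

HB101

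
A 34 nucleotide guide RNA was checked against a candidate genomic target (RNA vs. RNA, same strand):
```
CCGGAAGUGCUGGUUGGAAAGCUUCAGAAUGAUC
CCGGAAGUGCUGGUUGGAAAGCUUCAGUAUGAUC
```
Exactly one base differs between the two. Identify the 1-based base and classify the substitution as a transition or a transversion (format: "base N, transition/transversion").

Base 28 changes A→U. A is a purine and U is a pyrimidine, so this is a transversion.

base 28, transversion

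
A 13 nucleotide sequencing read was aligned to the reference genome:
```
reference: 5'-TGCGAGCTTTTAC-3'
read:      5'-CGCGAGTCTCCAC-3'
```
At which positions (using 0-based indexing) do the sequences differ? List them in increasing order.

Scanning 0-based: 0: T/C; 6: C/T; 7: T/C; 9: T/C; 10: T/C.

0, 6, 7, 9, 10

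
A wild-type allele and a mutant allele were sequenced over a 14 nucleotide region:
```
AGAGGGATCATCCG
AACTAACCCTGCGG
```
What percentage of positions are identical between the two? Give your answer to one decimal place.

28.6%

Mismatches at positions 2, 3, 4, 5, 6, 7, 8, 10, 11, 13 (1-based): 10 of 14.
Identical positions: 4/14 = 28.57% → 28.6%.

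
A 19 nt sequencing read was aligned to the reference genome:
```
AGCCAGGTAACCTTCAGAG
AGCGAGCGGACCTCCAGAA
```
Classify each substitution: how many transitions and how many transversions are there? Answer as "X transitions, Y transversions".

Transitions (purine↔purine or pyrimidine↔pyrimidine): 9 A→G, 14 T→C, 19 G→A.
Transversions (purine↔pyrimidine): 4 C→G, 7 G→C, 8 T→G.

3 transitions, 3 transversions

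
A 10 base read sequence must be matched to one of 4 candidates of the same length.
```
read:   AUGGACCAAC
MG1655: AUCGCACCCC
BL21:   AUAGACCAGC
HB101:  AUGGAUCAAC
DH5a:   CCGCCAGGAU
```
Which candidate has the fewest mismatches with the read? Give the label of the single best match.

Hamming distances to read — MG1655: 5; BL21: 2; HB101: 1; DH5a: 8.
Smallest is HB101 with 1 mismatch.

HB101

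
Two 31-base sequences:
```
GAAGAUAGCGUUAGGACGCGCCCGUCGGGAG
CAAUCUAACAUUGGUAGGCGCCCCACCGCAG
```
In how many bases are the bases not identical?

Comparing position by position, 12 bases differ: 1 (G/C), 4 (G/U), 5 (A/C), 8 (G/A), 10 (G/A), 13 (A/G), 15 (G/U), 17 (C/G), 24 (G/C), 25 (U/A), 27 (G/C), 29 (G/C).

12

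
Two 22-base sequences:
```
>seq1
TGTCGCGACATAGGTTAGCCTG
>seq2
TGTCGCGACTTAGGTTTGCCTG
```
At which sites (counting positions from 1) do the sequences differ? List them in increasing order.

10, 17

Differences at site 10 (A→T), site 17 (A→T).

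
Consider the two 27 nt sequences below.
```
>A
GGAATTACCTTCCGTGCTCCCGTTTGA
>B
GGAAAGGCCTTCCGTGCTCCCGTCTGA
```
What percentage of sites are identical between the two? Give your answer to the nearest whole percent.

85%

Mismatches at positions 5, 6, 7, 24 (1-based): 4 of 27.
Identical positions: 23/27 = 85.19% → 85%.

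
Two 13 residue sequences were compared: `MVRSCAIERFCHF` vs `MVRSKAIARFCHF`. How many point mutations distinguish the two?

2

Comparing position by position, 2 residues differ: 5 (C/K), 8 (E/A).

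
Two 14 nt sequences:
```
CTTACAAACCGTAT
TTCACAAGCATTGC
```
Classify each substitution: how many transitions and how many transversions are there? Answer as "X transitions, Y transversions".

Mismatches (1-based):
base 1: C→T (pyrimidine→pyrimidine, transition)
base 3: T→C (pyrimidine→pyrimidine, transition)
base 8: A→G (purine→purine, transition)
base 10: C→A (pyrimidine→purine, transversion)
base 11: G→T (purine→pyrimidine, transversion)
base 13: A→G (purine→purine, transition)
base 14: T→C (pyrimidine→pyrimidine, transition)

5 transitions, 2 transversions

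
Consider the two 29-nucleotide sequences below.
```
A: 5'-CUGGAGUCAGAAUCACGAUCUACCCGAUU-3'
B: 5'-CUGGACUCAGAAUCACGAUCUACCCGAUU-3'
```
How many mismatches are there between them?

1

Comparing position by position, 1 base differs: 6 (G/C).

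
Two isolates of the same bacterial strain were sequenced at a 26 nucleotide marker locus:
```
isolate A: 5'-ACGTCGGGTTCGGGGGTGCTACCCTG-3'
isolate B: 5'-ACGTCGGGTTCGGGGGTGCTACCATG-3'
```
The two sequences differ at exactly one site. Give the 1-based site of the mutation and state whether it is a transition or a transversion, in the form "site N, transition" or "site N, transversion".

site 24, transversion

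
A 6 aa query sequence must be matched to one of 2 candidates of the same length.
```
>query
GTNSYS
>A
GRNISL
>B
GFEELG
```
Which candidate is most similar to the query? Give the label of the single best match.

A

Hamming distances to query — A: 4; B: 5.
Smallest is A with 4 mismatches.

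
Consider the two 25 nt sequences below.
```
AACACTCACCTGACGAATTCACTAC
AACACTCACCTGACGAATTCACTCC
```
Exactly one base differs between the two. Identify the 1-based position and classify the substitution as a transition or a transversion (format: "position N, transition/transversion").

The sequences differ only at position 24: A→C (purine→pyrimidine), a transversion.

position 24, transversion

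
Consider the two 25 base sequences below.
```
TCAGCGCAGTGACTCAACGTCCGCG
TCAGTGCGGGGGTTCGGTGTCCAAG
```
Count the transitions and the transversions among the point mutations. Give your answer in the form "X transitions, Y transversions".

Mismatches (1-based):
base 5: C→T (pyrimidine→pyrimidine, transition)
base 8: A→G (purine→purine, transition)
base 10: T→G (pyrimidine→purine, transversion)
base 12: A→G (purine→purine, transition)
base 13: C→T (pyrimidine→pyrimidine, transition)
base 16: A→G (purine→purine, transition)
base 17: A→G (purine→purine, transition)
base 18: C→T (pyrimidine→pyrimidine, transition)
base 23: G→A (purine→purine, transition)
base 24: C→A (pyrimidine→purine, transversion)

8 transitions, 2 transversions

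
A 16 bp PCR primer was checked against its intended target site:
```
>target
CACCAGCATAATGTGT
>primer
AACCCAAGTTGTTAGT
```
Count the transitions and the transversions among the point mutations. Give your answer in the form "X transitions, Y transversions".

3 transitions, 6 transversions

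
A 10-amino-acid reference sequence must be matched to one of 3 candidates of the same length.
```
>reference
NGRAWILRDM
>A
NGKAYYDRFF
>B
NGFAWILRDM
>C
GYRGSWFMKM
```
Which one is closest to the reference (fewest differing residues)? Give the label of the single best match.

B

Hamming distances to reference — A: 6; B: 1; C: 8.
Smallest is B with 1 mismatch.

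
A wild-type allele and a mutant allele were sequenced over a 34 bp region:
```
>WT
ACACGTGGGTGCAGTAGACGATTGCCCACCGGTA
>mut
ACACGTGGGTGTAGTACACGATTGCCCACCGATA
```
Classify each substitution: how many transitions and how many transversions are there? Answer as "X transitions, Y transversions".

2 transitions, 1 transversion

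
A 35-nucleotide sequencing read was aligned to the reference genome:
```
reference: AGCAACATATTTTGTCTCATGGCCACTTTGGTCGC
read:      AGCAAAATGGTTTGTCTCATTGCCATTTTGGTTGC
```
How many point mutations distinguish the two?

6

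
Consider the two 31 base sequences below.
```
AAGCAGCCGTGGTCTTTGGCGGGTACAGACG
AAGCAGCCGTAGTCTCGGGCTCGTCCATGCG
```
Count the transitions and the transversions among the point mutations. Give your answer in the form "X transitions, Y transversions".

3 transitions, 5 transversions

Transitions (purine↔purine or pyrimidine↔pyrimidine): 11 G→A, 16 T→C, 29 A→G.
Transversions (purine↔pyrimidine): 17 T→G, 21 G→T, 22 G→C, 25 A→C, 28 G→T.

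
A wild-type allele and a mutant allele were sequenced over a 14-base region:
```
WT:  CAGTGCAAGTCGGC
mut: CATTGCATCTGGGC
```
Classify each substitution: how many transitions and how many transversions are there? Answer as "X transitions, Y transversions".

0 transitions, 4 transversions

Mismatches (1-based):
position 3: G→T (purine→pyrimidine, transversion)
position 8: A→T (purine→pyrimidine, transversion)
position 9: G→C (purine→pyrimidine, transversion)
position 11: C→G (pyrimidine→purine, transversion)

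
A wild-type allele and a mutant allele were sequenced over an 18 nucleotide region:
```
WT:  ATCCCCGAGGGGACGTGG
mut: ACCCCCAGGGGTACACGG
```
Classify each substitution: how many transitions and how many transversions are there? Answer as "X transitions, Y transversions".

5 transitions, 1 transversion

Transitions (purine↔purine or pyrimidine↔pyrimidine): 2 T→C, 7 G→A, 8 A→G, 15 G→A, 16 T→C.
Transversions (purine↔pyrimidine): 12 G→T.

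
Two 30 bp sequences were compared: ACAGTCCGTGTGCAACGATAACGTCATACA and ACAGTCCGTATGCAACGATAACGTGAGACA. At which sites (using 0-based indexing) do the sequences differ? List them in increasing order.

9, 24, 26

Differences at site 9 (G→A), site 24 (C→G), site 26 (T→G).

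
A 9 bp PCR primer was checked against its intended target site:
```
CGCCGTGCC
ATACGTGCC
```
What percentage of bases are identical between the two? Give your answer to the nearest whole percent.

3 positions differ (1, 2, 3), so 6 of 9 match: 6/9 = 66.67%.

67%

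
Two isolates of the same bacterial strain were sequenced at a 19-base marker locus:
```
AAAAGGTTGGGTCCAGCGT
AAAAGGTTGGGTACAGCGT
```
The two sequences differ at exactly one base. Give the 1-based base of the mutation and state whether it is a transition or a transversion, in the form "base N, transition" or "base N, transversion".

base 13, transversion

Base 13 changes C→A. C is a pyrimidine and A is a purine, so this is a transversion.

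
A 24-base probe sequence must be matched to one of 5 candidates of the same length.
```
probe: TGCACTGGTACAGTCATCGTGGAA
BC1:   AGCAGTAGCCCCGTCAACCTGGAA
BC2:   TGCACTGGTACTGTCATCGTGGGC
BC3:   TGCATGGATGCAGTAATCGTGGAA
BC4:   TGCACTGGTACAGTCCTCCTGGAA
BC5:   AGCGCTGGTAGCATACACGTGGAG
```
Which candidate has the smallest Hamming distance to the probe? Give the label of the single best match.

BC4

BC1 differs at 8 bases; BC2 differs at 3 bases; BC3 differs at 5 bases; BC4 differs at 2 bases; BC5 differs at 9 bases. The closest is BC4.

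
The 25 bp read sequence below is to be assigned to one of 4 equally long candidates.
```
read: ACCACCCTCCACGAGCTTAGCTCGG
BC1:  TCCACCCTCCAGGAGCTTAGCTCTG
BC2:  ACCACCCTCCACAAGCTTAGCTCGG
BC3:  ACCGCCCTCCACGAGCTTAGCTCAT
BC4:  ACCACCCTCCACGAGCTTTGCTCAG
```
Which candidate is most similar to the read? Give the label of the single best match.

BC2

BC1 differs at 3 positions; BC2 differs at 1 position; BC3 differs at 3 positions; BC4 differs at 2 positions. The closest is BC2.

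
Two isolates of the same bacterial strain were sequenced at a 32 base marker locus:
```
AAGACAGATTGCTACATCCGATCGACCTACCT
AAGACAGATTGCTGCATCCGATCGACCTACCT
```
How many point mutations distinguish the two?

Comparing position by position, 1 position differs: 14 (A/G).

1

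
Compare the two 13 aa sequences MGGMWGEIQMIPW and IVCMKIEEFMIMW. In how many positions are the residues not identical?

8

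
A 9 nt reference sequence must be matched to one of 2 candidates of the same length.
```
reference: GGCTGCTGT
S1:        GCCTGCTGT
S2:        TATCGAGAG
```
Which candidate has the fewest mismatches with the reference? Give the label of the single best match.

Hamming distances to reference — S1: 1; S2: 8.
Smallest is S1 with 1 mismatch.

S1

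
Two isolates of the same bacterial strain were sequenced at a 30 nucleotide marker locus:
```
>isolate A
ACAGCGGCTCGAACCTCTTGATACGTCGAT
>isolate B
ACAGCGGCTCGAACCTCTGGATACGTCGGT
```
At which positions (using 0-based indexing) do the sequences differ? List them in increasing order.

18, 28

Differences at position 18 (T→G), position 28 (A→G).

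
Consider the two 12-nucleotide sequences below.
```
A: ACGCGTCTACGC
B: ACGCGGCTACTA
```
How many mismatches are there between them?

Mismatches (1-based): base 6: T→G; base 11: G→T; base 12: C→A.

3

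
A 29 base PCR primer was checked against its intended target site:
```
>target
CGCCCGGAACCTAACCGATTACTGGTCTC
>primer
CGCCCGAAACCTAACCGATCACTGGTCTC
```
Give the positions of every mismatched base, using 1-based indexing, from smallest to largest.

7, 20

Scanning 1-based: 7: G/A; 20: T/C.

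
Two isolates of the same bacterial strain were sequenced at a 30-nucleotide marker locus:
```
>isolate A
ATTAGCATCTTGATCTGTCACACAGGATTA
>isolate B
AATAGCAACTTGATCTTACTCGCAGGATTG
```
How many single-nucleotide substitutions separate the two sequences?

7

Mismatches (1-based): base 2: T→A; base 8: T→A; base 17: G→T; base 18: T→A; base 20: A→T; base 22: A→G; base 30: A→G.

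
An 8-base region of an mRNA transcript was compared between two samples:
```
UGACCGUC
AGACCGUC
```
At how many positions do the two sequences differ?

1

Comparing position by position, 1 position differs: 1 (U/A).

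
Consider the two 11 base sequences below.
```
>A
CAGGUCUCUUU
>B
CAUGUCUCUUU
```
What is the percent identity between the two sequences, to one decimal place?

90.9%

Mismatch at position 3 (1-based): 1 of 11.
Identical positions: 10/11 = 90.91% → 90.9%.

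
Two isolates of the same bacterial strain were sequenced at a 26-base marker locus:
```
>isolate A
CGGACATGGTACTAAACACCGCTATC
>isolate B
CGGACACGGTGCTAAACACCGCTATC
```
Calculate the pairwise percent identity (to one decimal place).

92.3%

Mismatches at positions 7, 11 (1-based): 2 of 26.
Identical positions: 24/26 = 92.31% → 92.3%.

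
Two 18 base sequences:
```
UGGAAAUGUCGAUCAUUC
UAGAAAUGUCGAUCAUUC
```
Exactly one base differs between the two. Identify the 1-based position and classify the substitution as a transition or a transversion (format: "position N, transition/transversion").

position 2, transition

The sequences differ only at position 2: G→A (purine→purine), a transition.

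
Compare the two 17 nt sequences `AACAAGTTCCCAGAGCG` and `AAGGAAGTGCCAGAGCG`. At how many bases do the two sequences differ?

Comparing position by position, 5 bases differ: 3 (C/G), 4 (A/G), 6 (G/A), 7 (T/G), 9 (C/G).

5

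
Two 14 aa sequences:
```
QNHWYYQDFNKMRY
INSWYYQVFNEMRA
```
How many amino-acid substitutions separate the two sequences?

Comparing position by position, 5 residues differ: 1 (Q/I), 3 (H/S), 8 (D/V), 11 (K/E), 14 (Y/A).

5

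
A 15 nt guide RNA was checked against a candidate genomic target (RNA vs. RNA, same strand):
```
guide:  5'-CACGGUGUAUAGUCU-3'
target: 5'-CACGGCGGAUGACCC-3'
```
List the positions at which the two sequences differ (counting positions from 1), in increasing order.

6, 8, 11, 12, 13, 15

Scanning 1-based: 6: U/C; 8: U/G; 11: A/G; 12: G/A; 13: U/C; 15: U/C.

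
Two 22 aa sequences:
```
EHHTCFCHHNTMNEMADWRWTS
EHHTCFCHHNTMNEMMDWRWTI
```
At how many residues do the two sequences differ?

Comparing position by position, 2 residues differ: 16 (A/M), 22 (S/I).

2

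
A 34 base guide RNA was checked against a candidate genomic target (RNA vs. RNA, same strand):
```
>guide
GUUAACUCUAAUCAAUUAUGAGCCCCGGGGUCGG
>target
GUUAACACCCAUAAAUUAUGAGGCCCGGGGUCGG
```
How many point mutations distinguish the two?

5

Comparing position by position, 5 sites differ: 7 (U/A), 9 (U/C), 10 (A/C), 13 (C/A), 23 (C/G).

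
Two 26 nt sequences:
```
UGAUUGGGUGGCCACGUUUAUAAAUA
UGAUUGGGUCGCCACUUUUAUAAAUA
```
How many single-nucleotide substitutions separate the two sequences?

2

The sequences differ at sites 10, 16 (1-based) — 2 in total.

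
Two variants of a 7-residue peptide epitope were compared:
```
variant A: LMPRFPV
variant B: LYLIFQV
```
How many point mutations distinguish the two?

4

Mismatches (1-based): position 2: M→Y; position 3: P→L; position 4: R→I; position 6: P→Q.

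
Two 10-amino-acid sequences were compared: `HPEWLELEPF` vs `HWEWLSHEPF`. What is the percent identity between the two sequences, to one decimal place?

70.0%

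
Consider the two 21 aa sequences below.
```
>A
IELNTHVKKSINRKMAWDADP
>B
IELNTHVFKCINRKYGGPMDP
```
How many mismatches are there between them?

7

Comparing position by position, 7 residues differ: 8 (K/F), 10 (S/C), 15 (M/Y), 16 (A/G), 17 (W/G), 18 (D/P), 19 (A/M).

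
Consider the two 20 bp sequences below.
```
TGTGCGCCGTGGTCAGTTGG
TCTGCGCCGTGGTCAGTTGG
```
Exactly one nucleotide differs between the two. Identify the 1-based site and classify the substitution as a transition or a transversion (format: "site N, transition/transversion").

The sequences differ only at site 2: G→C (purine→pyrimidine), a transversion.

site 2, transversion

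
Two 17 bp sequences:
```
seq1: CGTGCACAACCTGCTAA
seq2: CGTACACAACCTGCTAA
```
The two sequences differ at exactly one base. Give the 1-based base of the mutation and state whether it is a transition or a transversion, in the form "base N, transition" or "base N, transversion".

base 4, transition

Base 4 changes G→A. G is a purine and A is a purine, so this is a transition.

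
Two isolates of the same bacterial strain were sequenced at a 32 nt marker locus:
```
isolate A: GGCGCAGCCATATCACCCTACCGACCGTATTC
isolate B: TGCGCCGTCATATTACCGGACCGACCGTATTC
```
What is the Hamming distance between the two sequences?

Comparing position by position, 6 sites differ: 1 (G/T), 6 (A/C), 8 (C/T), 14 (C/T), 18 (C/G), 19 (T/G).

6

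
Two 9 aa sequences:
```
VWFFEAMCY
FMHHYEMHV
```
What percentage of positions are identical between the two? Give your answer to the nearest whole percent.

Mismatches at positions 1, 2, 3, 4, 5, 6, 8, 9 (1-based): 8 of 9.
Identical positions: 1/9 = 11.11% → 11%.

11%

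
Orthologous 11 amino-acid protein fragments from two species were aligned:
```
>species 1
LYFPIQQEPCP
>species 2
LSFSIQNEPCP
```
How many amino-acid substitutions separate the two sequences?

3

The sequences differ at residues 2, 4, 7 (1-based) — 3 in total.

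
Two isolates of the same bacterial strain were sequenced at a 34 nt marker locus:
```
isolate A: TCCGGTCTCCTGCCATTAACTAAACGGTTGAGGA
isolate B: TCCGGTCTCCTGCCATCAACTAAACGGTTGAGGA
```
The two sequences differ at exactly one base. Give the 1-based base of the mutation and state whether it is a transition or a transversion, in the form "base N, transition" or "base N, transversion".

base 17, transition

Base 17 changes T→C. T is a pyrimidine and C is a pyrimidine, so this is a transition.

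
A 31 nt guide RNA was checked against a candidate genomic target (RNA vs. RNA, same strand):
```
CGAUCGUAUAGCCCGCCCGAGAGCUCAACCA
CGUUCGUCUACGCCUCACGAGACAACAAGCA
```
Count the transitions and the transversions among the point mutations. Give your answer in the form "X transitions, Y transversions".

Transitions (purine↔purine or pyrimidine↔pyrimidine): none.
Transversions (purine↔pyrimidine): 3 A→U, 8 A→C, 11 G→C, 12 C→G, 15 G→U, 17 C→A, 23 G→C, 24 C→A, 25 U→A, 29 C→G.

0 transitions, 10 transversions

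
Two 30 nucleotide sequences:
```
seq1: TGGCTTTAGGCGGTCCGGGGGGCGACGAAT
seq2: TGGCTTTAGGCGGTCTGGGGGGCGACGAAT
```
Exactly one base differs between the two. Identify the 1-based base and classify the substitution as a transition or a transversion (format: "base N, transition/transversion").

Base 16 changes C→T. C is a pyrimidine and T is a pyrimidine, so this is a transition.

base 16, transition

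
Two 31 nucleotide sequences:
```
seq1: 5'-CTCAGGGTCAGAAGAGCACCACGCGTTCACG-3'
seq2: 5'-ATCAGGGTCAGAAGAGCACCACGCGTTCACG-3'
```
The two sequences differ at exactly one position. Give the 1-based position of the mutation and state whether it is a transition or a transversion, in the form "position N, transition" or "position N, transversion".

position 1, transversion

The sequences differ only at position 1: C→A (pyrimidine→purine), a transversion.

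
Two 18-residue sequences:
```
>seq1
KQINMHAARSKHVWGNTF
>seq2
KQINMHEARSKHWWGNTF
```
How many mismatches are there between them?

Mismatches (1-based): residue 7: A→E; residue 13: V→W.

2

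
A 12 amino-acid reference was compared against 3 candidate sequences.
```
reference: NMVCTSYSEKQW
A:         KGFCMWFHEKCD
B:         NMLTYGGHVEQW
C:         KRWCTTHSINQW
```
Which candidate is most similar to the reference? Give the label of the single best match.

Hamming distances to reference — A: 9; B: 8; C: 7.
Smallest is C with 7 mismatches.

C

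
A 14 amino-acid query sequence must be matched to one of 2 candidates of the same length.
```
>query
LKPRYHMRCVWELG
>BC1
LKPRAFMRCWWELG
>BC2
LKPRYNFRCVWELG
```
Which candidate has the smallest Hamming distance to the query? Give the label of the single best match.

BC2

BC1 differs at 3 positions; BC2 differs at 2 positions. The closest is BC2.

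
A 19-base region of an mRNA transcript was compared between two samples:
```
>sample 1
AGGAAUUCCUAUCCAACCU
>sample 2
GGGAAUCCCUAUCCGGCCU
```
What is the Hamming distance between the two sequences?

4

Mismatches (1-based): site 1: A→G; site 7: U→C; site 15: A→G; site 16: A→G.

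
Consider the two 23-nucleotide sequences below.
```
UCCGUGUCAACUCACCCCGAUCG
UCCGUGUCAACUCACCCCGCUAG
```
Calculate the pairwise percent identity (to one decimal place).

2 positions differ (20, 22), so 21 of 23 match: 21/23 = 91.3%.

91.3%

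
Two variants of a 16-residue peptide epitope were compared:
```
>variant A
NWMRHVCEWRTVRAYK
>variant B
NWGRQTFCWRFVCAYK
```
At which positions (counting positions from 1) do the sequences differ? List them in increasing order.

3, 5, 6, 7, 8, 11, 13

Differences at position 3 (M→G), position 5 (H→Q), position 6 (V→T), position 7 (C→F), position 8 (E→C), position 11 (T→F), position 13 (R→C).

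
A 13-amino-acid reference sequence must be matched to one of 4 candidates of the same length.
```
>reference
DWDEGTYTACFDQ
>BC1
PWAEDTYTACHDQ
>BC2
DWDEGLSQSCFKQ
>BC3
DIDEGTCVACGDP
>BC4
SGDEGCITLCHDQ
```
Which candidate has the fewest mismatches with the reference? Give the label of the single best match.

BC1

BC1 differs at 4 residues; BC2 differs at 5 residues; BC3 differs at 5 residues; BC4 differs at 6 residues. The closest is BC1.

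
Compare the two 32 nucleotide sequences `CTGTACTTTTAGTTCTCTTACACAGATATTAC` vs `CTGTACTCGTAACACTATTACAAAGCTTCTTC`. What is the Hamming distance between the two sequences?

Comparing position by position, 11 positions differ: 8 (T/C), 9 (T/G), 12 (G/A), 13 (T/C), 14 (T/A), 17 (C/A), 23 (C/A), 26 (A/C), 28 (A/T), 29 (T/C), 31 (A/T).

11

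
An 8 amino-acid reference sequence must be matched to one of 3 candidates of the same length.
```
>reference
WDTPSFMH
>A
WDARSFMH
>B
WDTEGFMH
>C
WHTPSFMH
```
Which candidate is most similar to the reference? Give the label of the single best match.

A differs at 2 positions; B differs at 2 positions; C differs at 1 position. The closest is C.

C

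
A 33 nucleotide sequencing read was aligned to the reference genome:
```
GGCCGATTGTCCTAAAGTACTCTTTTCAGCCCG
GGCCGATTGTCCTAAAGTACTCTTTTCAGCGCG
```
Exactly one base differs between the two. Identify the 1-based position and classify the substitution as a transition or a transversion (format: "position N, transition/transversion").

position 31, transversion

The sequences differ only at position 31: C→G (pyrimidine→purine), a transversion.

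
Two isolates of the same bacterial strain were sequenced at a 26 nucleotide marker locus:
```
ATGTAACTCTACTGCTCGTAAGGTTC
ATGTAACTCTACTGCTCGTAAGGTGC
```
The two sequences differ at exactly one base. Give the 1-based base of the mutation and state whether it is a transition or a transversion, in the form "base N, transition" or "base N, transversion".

base 25, transversion

The sequences differ only at base 25: T→G (pyrimidine→purine), a transversion.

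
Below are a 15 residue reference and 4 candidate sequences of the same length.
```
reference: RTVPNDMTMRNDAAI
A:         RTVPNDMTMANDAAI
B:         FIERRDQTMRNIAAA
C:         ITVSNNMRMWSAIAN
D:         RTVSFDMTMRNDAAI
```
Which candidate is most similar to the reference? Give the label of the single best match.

A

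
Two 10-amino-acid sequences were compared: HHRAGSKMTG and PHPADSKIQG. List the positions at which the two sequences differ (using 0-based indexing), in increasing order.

0, 2, 4, 7, 8

Differences at position 0 (H→P), position 2 (R→P), position 4 (G→D), position 7 (M→I), position 8 (T→Q).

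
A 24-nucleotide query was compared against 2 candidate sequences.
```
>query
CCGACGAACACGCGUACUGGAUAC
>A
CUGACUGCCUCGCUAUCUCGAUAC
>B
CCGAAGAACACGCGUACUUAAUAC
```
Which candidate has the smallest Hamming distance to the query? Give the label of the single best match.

B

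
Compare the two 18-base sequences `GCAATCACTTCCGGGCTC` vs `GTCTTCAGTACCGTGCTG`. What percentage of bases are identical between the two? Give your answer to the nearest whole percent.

61%

7 positions differ (2, 3, 4, 8, 10, 14, 18), so 11 of 18 match: 11/18 = 61.11%.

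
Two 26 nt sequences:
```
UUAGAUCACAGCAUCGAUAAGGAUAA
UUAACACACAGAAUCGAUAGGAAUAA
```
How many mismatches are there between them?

The sequences differ at sites 4, 5, 6, 12, 20, 22 (1-based) — 6 in total.

6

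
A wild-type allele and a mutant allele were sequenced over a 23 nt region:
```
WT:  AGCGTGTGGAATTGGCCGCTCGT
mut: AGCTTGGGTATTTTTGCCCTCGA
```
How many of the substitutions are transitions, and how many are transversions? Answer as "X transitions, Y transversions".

Transitions (purine↔purine or pyrimidine↔pyrimidine): none.
Transversions (purine↔pyrimidine): 4 G→T, 7 T→G, 9 G→T, 11 A→T, 14 G→T, 15 G→T, 16 C→G, 18 G→C, 23 T→A.

0 transitions, 9 transversions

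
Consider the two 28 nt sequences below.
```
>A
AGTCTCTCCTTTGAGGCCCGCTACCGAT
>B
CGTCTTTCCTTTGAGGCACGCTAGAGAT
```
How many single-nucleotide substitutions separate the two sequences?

Comparing position by position, 5 sites differ: 1 (A/C), 6 (C/T), 18 (C/A), 24 (C/G), 25 (C/A).

5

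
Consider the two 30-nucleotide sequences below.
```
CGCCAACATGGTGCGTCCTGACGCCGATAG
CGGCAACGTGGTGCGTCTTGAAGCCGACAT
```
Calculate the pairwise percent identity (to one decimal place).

80.0%

6 positions differ (3, 8, 18, 22, 28, 30), so 24 of 30 match: 24/30 = 80%.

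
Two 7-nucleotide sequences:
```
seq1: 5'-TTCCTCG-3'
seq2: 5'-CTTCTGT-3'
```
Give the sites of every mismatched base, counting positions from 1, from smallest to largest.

Differences at site 1 (T→C), site 3 (C→T), site 6 (C→G), site 7 (G→T).

1, 3, 6, 7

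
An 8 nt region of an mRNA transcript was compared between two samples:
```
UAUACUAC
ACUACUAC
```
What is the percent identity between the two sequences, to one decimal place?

2 positions differ (1, 2), so 6 of 8 match: 6/8 = 75%.

75.0%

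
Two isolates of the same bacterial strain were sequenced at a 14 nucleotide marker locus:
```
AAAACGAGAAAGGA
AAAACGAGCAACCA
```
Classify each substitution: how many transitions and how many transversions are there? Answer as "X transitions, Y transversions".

0 transitions, 3 transversions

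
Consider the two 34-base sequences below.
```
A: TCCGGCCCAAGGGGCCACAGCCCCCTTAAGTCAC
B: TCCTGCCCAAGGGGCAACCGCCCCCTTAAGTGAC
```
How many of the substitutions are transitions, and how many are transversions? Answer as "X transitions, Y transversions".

0 transitions, 4 transversions

Mismatches (1-based):
position 4: G→T (purine→pyrimidine, transversion)
position 16: C→A (pyrimidine→purine, transversion)
position 19: A→C (purine→pyrimidine, transversion)
position 32: C→G (pyrimidine→purine, transversion)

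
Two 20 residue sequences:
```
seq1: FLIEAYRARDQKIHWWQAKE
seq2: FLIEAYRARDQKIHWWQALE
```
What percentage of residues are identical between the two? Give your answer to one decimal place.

95.0%

1 position differs (19), so 19 of 20 match: 19/20 = 95%.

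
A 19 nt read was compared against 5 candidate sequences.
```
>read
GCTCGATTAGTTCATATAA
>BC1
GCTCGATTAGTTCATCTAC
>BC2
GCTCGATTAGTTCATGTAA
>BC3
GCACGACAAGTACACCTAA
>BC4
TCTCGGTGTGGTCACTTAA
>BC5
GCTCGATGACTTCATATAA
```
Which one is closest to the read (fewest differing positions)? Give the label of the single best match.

BC2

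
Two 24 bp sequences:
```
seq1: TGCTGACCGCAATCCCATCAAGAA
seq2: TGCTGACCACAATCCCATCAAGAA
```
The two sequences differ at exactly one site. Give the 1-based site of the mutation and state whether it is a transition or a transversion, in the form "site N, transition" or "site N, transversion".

Site 9 changes G→A. G is a purine and A is a purine, so this is a transition.

site 9, transition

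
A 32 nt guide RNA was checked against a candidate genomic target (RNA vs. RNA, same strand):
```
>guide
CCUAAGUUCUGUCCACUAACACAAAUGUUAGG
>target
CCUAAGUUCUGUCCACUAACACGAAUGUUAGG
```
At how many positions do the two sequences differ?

1

The sequences differ at positions 23 (1-based) — 1 in total.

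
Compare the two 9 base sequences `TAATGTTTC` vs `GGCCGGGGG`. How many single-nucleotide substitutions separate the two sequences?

The sequences differ at bases 1, 2, 3, 4, 6, 7, 8, 9 (1-based) — 8 in total.

8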